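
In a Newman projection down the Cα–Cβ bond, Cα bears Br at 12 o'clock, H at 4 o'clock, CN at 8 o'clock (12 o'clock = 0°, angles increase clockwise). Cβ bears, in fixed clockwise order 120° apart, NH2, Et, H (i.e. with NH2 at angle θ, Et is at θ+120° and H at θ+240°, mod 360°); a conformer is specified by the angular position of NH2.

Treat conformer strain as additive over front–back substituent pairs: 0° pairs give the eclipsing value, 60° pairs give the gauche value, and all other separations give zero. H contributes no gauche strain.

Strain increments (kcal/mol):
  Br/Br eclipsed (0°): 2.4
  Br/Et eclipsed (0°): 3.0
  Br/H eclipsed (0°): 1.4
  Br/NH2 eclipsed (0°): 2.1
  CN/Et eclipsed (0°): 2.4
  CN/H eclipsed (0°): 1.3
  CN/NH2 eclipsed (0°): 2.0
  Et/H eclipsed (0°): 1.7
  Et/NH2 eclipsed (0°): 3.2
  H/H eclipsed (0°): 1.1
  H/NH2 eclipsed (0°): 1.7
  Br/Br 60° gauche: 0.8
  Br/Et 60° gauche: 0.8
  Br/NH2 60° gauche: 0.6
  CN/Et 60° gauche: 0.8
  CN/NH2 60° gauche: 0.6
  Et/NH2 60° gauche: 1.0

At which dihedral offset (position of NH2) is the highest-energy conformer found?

NH2 at 0° (eclipsed): Br–NH2 eclipsed, H–Et eclipsed, CN–H eclipsed; 2.1 + 1.7 + 1.3 = 5.1 kcal/mol.
NH2 at 60° (staggered): Br–NH2 gauche, CN–Et gauche; 0.6 + 0.8 = 1.4 kcal/mol.
NH2 at 120° (eclipsed): Br–H eclipsed, H–NH2 eclipsed, CN–Et eclipsed; 1.4 + 1.7 + 2.4 = 5.5 kcal/mol.
NH2 at 180° (staggered): Br–Et gauche, CN–NH2 gauche, CN–Et gauche; 0.8 + 0.6 + 0.8 = 2.2 kcal/mol.
NH2 at 240° (eclipsed): Br–Et eclipsed, H–H eclipsed, CN–NH2 eclipsed; 3.0 + 1.1 + 2.0 = 6.1 kcal/mol.
NH2 at 300° (staggered): Br–NH2 gauche, Br–Et gauche, CN–NH2 gauche; 0.6 + 0.8 + 0.6 = 2.0 kcal/mol.
The maximum (6.1 kcal/mol) occurs with NH2 at 240°.

240°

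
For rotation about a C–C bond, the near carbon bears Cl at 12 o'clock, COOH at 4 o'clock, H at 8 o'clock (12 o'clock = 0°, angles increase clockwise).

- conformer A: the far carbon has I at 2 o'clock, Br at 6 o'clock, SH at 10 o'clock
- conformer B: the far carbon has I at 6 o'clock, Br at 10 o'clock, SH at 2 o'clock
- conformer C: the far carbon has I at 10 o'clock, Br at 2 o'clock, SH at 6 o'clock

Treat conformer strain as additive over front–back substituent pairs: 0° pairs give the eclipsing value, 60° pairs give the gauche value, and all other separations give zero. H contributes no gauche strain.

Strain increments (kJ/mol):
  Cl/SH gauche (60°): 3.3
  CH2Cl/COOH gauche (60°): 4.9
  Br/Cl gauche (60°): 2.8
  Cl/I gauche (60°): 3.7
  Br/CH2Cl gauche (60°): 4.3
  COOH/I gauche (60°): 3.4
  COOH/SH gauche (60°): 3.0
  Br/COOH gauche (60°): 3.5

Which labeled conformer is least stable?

A

A is staggered. Cl at 0° is gauche with I at 60° (3.7); Cl at 0° is gauche with SH at 300° (3.3); COOH at 120° is gauche with I at 60° (3.4); COOH at 120° is gauche with Br at 180° (3.5). Total 13.9 kJ/mol.
B is staggered. Cl at 0° is gauche with Br at 300° (2.8); Cl at 0° is gauche with SH at 60° (3.3); COOH at 120° is gauche with I at 180° (3.4); COOH at 120° is gauche with SH at 60° (3.0). Total 12.5 kJ/mol.
C is staggered. Cl at 0° is gauche with I at 300° (3.7); Cl at 0° is gauche with Br at 60° (2.8); COOH at 120° is gauche with Br at 60° (3.5); COOH at 120° is gauche with SH at 180° (3.0). Total 13.0 kJ/mol.
A has the highest total (13.9 kJ/mol).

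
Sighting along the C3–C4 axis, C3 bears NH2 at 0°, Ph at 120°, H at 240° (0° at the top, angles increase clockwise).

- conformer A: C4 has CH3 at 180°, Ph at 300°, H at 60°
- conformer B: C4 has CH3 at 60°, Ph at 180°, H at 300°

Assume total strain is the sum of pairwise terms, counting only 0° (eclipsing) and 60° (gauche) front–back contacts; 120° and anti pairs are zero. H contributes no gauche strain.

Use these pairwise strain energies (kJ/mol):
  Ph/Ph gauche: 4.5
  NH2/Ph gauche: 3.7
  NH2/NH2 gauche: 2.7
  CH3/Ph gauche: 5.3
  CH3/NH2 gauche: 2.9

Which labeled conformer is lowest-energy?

A (staggered): NH2(0°)/Ph(300°) gauche 3.7; Ph(120°)/CH3(180°) gauche 5.3 → 9.0 kJ/mol.
B (staggered): NH2(0°)/CH3(60°) gauche 2.9; Ph(120°)/CH3(60°) gauche 5.3; Ph(120°)/Ph(180°) gauche 4.5 → 12.7 kJ/mol.
A has the lowest total (9.0 kJ/mol).

A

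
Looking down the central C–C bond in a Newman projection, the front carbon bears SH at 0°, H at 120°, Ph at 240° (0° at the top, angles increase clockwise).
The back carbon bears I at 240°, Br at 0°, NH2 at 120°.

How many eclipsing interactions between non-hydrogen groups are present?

Non-H eclipsing pairs: SH(0°)/Br(0°); Ph(240°)/I(240°) — 2 interactions.

2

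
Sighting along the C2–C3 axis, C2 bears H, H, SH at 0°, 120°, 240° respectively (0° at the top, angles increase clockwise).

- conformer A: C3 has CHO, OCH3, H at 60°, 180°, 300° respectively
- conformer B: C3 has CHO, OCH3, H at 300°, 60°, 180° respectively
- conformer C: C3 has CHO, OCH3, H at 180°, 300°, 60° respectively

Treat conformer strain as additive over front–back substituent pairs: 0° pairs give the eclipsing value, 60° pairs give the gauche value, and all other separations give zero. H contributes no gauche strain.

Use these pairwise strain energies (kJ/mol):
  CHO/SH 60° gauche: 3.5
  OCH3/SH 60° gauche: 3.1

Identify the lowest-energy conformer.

A

A is staggered. SH at 240° is gauche with OCH3 at 180° (3.1). Total 3.1 kJ/mol.
B is staggered. SH at 240° is gauche with CHO at 300° (3.5). Total 3.5 kJ/mol.
C is staggered. SH at 240° is gauche with CHO at 180° (3.5); SH at 240° is gauche with OCH3 at 300° (3.1). Total 6.6 kJ/mol.
A has the lowest total (3.1 kJ/mol).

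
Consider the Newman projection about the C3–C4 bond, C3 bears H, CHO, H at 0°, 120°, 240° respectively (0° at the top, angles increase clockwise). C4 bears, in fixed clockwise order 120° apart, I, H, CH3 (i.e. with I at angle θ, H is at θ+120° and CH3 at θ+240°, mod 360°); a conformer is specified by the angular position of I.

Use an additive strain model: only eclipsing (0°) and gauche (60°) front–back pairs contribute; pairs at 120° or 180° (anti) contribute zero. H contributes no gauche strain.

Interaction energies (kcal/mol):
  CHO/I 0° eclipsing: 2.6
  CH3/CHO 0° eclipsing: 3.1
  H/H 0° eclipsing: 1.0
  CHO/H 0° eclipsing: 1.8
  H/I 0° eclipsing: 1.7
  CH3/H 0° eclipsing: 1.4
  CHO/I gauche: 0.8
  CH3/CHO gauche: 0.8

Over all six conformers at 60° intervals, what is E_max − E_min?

5.0 kcal/mol

I at 0° (eclipsed): H–I eclipsed, CHO–H eclipsed, H–CH3 eclipsed; 1.7 + 1.8 + 1.4 = 4.9 kcal/mol.
I at 60° (staggered): CHO–I gauche; 0.8 = 0.8 kcal/mol.
I at 120° (eclipsed): H–CH3 eclipsed, CHO–I eclipsed, H–H eclipsed; 1.4 + 2.6 + 1.0 = 5.0 kcal/mol.
I at 180° (staggered): CHO–I gauche, CHO–CH3 gauche; 0.8 + 0.8 = 1.6 kcal/mol.
I at 240° (eclipsed): H–H eclipsed, CHO–CH3 eclipsed, H–I eclipsed; 1.0 + 3.1 + 1.7 = 5.8 kcal/mol.
I at 300° (staggered): CHO–CH3 gauche; 0.8 = 0.8 kcal/mol.
Max at 240° (5.8 kcal/mol), min at 60° (0.8 kcal/mol); barrier = 5.0 kcal/mol.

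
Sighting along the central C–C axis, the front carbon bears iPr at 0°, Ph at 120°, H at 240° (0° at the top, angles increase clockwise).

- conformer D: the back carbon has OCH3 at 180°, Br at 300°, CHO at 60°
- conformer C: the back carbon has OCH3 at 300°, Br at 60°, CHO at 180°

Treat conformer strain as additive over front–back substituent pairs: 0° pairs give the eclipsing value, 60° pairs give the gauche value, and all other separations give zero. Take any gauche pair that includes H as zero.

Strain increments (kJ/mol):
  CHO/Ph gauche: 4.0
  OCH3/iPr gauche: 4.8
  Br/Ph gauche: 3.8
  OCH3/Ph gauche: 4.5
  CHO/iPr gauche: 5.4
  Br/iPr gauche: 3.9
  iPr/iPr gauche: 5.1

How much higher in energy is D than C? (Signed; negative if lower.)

D (staggered): iPr–Br gauche, iPr–CHO gauche, Ph–OCH3 gauche, Ph–CHO gauche; 3.9 + 5.4 + 4.5 + 4.0 = 17.8 kJ/mol.
C (staggered): iPr–OCH3 gauche, iPr–Br gauche, Ph–Br gauche, Ph–CHO gauche; 4.8 + 3.9 + 3.8 + 4.0 = 16.5 kJ/mol.
E(D) − E(C) = 17.8 − 16.5 = +1.3 kJ/mol.

+1.3 kJ/mol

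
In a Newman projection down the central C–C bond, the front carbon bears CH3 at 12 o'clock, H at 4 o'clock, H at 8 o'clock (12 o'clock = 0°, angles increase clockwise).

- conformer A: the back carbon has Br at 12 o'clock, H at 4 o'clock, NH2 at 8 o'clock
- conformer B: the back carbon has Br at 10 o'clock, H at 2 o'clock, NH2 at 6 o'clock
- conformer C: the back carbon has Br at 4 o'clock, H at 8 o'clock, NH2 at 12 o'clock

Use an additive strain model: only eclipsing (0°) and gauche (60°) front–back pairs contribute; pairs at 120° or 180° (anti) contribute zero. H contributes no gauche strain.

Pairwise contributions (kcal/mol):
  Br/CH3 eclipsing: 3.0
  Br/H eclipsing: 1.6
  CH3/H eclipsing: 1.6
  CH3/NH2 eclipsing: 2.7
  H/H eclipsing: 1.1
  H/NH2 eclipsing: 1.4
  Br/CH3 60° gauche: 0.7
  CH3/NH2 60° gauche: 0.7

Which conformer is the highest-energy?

A is eclipsed. CH3 at 0° is eclipsed with Br at 0° (3.0); H at 120° is eclipsed with H at 120° (1.1); H at 240° is eclipsed with NH2 at 240° (1.4). Total 5.5 kcal/mol.
B is staggered. CH3 at 0° is gauche with Br at 300° (0.7). Total 0.7 kcal/mol.
C is eclipsed. CH3 at 0° is eclipsed with NH2 at 0° (2.7); H at 120° is eclipsed with Br at 120° (1.6); H at 240° is eclipsed with H at 240° (1.1). Total 5.4 kcal/mol.
A has the highest total (5.5 kcal/mol).

A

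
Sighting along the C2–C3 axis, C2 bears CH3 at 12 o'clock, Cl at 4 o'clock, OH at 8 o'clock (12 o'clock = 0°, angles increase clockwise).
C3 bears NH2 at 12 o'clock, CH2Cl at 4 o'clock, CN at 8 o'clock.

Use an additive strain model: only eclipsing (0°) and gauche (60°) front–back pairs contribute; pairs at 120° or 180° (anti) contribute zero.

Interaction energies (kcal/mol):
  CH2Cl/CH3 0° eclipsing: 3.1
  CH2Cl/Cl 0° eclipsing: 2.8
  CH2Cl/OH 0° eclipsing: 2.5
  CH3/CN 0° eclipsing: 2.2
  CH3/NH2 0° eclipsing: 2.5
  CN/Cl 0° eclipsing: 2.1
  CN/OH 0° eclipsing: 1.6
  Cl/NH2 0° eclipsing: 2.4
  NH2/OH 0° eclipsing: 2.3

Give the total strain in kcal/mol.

This conformer (eclipsed): CH3–NH2 eclipsed, Cl–CH2Cl eclipsed, OH–CN eclipsed; 2.5 + 2.8 + 1.6 = 6.9 kcal/mol.

6.9 kcal/mol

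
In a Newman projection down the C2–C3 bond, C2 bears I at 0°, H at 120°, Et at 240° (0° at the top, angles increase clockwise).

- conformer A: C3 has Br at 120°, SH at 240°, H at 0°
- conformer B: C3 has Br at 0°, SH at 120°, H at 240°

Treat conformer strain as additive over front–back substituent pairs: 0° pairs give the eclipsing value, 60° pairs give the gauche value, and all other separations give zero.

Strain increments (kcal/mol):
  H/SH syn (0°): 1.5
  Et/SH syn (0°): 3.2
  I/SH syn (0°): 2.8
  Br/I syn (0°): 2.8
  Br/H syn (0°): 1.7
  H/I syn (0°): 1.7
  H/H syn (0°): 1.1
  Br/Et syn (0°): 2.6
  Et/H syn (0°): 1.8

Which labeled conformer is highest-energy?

A (eclipsed): I–H eclipsed, H–Br eclipsed, Et–SH eclipsed; 1.7 + 1.7 + 3.2 = 6.6 kcal/mol.
B (eclipsed): I–Br eclipsed, H–SH eclipsed, Et–H eclipsed; 2.8 + 1.5 + 1.8 = 6.1 kcal/mol.
A has the highest total (6.6 kcal/mol).

A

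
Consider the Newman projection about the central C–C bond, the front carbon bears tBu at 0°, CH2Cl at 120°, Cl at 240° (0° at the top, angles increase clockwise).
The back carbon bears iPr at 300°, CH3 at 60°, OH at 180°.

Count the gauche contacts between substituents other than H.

6

Non-H gauche pairs: tBu(0°)/iPr(300°); tBu(0°)/CH3(60°); CH2Cl(120°)/CH3(60°); CH2Cl(120°)/OH(180°); Cl(240°)/iPr(300°); Cl(240°)/OH(180°) — 6 interactions.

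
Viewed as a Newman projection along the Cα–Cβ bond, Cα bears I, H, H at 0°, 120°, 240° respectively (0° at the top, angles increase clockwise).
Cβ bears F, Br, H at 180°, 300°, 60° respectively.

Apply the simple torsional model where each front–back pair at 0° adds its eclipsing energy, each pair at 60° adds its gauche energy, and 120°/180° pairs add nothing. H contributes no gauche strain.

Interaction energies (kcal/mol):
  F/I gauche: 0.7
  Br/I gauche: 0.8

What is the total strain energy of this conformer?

0.8 kcal/mol

This conformer (staggered): I–Br gauche; 0.8 = 0.8 kcal/mol.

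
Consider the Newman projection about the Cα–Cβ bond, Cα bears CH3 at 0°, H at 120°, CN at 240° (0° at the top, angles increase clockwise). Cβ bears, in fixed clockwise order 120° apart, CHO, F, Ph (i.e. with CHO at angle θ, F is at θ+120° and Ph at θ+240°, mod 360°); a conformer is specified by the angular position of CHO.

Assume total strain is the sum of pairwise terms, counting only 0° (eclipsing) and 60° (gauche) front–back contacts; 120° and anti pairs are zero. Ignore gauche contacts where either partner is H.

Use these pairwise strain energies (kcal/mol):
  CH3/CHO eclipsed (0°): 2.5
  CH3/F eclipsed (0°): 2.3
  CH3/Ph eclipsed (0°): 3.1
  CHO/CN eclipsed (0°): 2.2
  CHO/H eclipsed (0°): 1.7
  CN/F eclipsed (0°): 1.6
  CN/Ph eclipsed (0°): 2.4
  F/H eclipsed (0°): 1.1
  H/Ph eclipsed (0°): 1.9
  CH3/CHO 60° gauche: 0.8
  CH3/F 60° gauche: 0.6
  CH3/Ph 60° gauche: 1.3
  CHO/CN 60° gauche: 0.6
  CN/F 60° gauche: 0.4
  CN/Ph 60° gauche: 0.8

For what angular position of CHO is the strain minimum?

CHO at 0° (eclipsed): CH3(0°)/CHO(0°) eclipsed 2.5; H(120°)/F(120°) eclipsed 1.1; CN(240°)/Ph(240°) eclipsed 2.4 → 6.0 kcal/mol.
CHO at 60° (staggered): CH3(0°)/CHO(60°) gauche 0.8; CH3(0°)/Ph(300°) gauche 1.3; CN(240°)/F(180°) gauche 0.4; CN(240°)/Ph(300°) gauche 0.8 → 3.3 kcal/mol.
CHO at 120° (eclipsed): CH3(0°)/Ph(0°) eclipsed 3.1; H(120°)/CHO(120°) eclipsed 1.7; CN(240°)/F(240°) eclipsed 1.6 → 6.4 kcal/mol.
CHO at 180° (staggered): CH3(0°)/F(300°) gauche 0.6; CH3(0°)/Ph(60°) gauche 1.3; CN(240°)/CHO(180°) gauche 0.6; CN(240°)/F(300°) gauche 0.4 → 2.9 kcal/mol.
CHO at 240° (eclipsed): CH3(0°)/F(0°) eclipsed 2.3; H(120°)/Ph(120°) eclipsed 1.9; CN(240°)/CHO(240°) eclipsed 2.2 → 6.4 kcal/mol.
CHO at 300° (staggered): CH3(0°)/CHO(300°) gauche 0.8; CH3(0°)/F(60°) gauche 0.6; CN(240°)/CHO(300°) gauche 0.6; CN(240°)/Ph(180°) gauche 0.8 → 2.8 kcal/mol.
The minimum (2.8 kcal/mol) occurs with CHO at 300°.

300°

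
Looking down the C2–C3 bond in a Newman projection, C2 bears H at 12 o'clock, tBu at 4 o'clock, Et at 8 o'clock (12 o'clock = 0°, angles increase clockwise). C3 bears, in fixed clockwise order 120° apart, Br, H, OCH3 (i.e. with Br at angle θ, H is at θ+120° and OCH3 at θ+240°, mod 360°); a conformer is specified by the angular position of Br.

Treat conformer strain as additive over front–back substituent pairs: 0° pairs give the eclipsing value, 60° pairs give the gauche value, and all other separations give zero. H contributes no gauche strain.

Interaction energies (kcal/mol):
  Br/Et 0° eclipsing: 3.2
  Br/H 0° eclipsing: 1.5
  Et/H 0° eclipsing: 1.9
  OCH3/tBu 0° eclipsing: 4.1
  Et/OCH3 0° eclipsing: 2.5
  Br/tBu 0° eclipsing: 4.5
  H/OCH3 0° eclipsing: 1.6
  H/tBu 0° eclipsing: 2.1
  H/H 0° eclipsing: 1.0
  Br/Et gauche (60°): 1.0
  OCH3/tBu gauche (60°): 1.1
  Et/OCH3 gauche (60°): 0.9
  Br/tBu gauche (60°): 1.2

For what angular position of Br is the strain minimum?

Br at 0° (eclipsed): H–Br eclipsed, tBu–H eclipsed, Et–OCH3 eclipsed; 1.5 + 2.1 + 2.5 = 6.1 kcal/mol.
Br at 60° (staggered): tBu–Br gauche, Et–OCH3 gauche; 1.2 + 0.9 = 2.1 kcal/mol.
Br at 120° (eclipsed): H–OCH3 eclipsed, tBu–Br eclipsed, Et–H eclipsed; 1.6 + 4.5 + 1.9 = 8.0 kcal/mol.
Br at 180° (staggered): tBu–Br gauche, tBu–OCH3 gauche, Et–Br gauche; 1.2 + 1.1 + 1.0 = 3.3 kcal/mol.
Br at 240° (eclipsed): H–H eclipsed, tBu–OCH3 eclipsed, Et–Br eclipsed; 1.0 + 4.1 + 3.2 = 8.3 kcal/mol.
Br at 300° (staggered): tBu–OCH3 gauche, Et–Br gauche, Et–OCH3 gauche; 1.1 + 1.0 + 0.9 = 3.0 kcal/mol.
The minimum (2.1 kcal/mol) occurs with Br at 60°.

60°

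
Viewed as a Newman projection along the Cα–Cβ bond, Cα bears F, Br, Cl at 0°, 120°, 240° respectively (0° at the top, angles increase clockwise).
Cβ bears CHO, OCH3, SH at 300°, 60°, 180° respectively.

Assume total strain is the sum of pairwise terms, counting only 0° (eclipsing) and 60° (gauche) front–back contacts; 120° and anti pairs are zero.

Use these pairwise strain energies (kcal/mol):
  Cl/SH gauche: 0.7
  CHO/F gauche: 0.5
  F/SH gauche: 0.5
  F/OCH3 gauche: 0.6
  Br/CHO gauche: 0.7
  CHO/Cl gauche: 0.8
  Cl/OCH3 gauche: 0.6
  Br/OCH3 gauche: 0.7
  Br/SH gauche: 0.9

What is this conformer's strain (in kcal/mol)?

4.2 kcal/mol

This conformer (staggered): F–CHO gauche, F–OCH3 gauche, Br–OCH3 gauche, Br–SH gauche, Cl–CHO gauche, Cl–SH gauche; 0.5 + 0.6 + 0.7 + 0.9 + 0.8 + 0.7 = 4.2 kcal/mol.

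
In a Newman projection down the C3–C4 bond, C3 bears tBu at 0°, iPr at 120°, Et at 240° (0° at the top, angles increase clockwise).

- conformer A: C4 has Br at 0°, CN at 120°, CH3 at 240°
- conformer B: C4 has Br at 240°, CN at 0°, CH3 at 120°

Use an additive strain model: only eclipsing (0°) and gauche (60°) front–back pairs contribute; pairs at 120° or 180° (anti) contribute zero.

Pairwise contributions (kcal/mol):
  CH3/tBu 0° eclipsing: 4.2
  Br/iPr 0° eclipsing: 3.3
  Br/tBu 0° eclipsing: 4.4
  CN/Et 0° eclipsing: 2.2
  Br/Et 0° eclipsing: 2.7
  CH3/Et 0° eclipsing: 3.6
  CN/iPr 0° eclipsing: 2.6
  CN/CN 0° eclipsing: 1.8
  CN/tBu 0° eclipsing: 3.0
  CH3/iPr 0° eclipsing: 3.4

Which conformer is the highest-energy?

A

A (eclipsed): tBu(0°)/Br(0°) eclipsed 4.4; iPr(120°)/CN(120°) eclipsed 2.6; Et(240°)/CH3(240°) eclipsed 3.6 → 10.6 kcal/mol.
B (eclipsed): tBu(0°)/CN(0°) eclipsed 3.0; iPr(120°)/CH3(120°) eclipsed 3.4; Et(240°)/Br(240°) eclipsed 2.7 → 9.1 kcal/mol.
A has the highest total (10.6 kcal/mol).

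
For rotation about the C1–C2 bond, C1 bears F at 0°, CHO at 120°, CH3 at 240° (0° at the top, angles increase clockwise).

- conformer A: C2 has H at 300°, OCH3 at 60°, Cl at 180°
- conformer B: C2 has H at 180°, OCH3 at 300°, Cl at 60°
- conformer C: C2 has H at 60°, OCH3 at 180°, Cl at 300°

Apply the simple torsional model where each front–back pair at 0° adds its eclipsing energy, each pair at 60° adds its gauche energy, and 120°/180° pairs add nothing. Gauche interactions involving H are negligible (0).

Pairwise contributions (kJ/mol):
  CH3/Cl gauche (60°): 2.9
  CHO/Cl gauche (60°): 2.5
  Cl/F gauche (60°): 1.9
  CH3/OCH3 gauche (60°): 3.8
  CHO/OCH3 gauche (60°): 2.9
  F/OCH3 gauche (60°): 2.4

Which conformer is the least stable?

C

A (staggered): F(0°)/OCH3(60°) gauche 2.4; CHO(120°)/OCH3(60°) gauche 2.9; CHO(120°)/Cl(180°) gauche 2.5; CH3(240°)/Cl(180°) gauche 2.9 → 10.7 kJ/mol.
B (staggered): F(0°)/OCH3(300°) gauche 2.4; F(0°)/Cl(60°) gauche 1.9; CHO(120°)/Cl(60°) gauche 2.5; CH3(240°)/OCH3(300°) gauche 3.8 → 10.6 kJ/mol.
C (staggered): F(0°)/Cl(300°) gauche 1.9; CHO(120°)/OCH3(180°) gauche 2.9; CH3(240°)/OCH3(180°) gauche 3.8; CH3(240°)/Cl(300°) gauche 2.9 → 11.5 kJ/mol.
C has the highest total (11.5 kJ/mol).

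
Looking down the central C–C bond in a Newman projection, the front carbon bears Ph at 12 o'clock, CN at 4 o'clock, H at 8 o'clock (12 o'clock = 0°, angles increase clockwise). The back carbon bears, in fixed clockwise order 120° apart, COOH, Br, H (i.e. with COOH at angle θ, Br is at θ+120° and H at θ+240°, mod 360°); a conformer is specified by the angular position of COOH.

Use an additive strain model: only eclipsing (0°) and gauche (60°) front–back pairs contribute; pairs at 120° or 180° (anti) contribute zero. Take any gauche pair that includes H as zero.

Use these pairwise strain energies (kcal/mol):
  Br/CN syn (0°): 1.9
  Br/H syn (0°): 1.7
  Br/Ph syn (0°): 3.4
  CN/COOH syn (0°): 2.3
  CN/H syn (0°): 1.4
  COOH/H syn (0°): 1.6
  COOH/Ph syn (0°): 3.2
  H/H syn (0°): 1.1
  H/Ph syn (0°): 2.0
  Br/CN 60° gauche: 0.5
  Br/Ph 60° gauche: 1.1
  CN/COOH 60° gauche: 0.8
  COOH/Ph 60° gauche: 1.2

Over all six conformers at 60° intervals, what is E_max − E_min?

COOH at 0° (eclipsed): Ph–COOH eclipsed, CN–Br eclipsed, H–H eclipsed; 3.2 + 1.9 + 1.1 = 6.2 kcal/mol.
COOH at 60° (staggered): Ph–COOH gauche, CN–COOH gauche, CN–Br gauche; 1.2 + 0.8 + 0.5 = 2.5 kcal/mol.
COOH at 120° (eclipsed): Ph–H eclipsed, CN–COOH eclipsed, H–Br eclipsed; 2.0 + 2.3 + 1.7 = 6.0 kcal/mol.
COOH at 180° (staggered): Ph–Br gauche, CN–COOH gauche; 1.1 + 0.8 = 1.9 kcal/mol.
COOH at 240° (eclipsed): Ph–Br eclipsed, CN–H eclipsed, H–COOH eclipsed; 3.4 + 1.4 + 1.6 = 6.4 kcal/mol.
COOH at 300° (staggered): Ph–COOH gauche, Ph–Br gauche, CN–Br gauche; 1.2 + 1.1 + 0.5 = 2.8 kcal/mol.
Max at 240° (6.4 kcal/mol), min at 180° (1.9 kcal/mol); barrier = 4.5 kcal/mol.

4.5 kcal/mol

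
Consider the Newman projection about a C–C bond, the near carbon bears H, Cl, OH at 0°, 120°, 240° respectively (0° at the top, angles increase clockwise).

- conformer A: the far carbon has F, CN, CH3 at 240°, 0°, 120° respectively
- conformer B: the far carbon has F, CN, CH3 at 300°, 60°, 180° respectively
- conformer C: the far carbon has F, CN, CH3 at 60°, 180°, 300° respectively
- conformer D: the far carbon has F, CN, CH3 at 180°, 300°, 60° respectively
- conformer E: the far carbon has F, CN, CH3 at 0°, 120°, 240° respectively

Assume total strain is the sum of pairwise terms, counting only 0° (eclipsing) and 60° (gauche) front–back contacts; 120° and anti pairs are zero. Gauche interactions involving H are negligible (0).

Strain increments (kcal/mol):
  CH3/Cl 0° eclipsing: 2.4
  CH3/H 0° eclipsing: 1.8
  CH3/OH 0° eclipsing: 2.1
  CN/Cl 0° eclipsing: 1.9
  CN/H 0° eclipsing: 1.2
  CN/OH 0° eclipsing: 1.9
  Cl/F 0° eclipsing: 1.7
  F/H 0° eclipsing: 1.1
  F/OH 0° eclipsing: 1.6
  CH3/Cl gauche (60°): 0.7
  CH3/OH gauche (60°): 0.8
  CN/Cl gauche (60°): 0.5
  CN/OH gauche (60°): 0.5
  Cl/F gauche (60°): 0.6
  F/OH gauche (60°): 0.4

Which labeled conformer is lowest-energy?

D

A (eclipsed): H(0°)/CN(0°) eclipsed 1.2; Cl(120°)/CH3(120°) eclipsed 2.4; OH(240°)/F(240°) eclipsed 1.6 → 5.2 kcal/mol.
B (staggered): Cl(120°)/CN(60°) gauche 0.5; Cl(120°)/CH3(180°) gauche 0.7; OH(240°)/F(300°) gauche 0.4; OH(240°)/CH3(180°) gauche 0.8 → 2.4 kcal/mol.
C (staggered): Cl(120°)/F(60°) gauche 0.6; Cl(120°)/CN(180°) gauche 0.5; OH(240°)/CN(180°) gauche 0.5; OH(240°)/CH3(300°) gauche 0.8 → 2.4 kcal/mol.
D (staggered): Cl(120°)/F(180°) gauche 0.6; Cl(120°)/CH3(60°) gauche 0.7; OH(240°)/F(180°) gauche 0.4; OH(240°)/CN(300°) gauche 0.5 → 2.2 kcal/mol.
E (eclipsed): H(0°)/F(0°) eclipsed 1.1; Cl(120°)/CN(120°) eclipsed 1.9; OH(240°)/CH3(240°) eclipsed 2.1 → 5.1 kcal/mol.
D has the lowest total (2.2 kcal/mol).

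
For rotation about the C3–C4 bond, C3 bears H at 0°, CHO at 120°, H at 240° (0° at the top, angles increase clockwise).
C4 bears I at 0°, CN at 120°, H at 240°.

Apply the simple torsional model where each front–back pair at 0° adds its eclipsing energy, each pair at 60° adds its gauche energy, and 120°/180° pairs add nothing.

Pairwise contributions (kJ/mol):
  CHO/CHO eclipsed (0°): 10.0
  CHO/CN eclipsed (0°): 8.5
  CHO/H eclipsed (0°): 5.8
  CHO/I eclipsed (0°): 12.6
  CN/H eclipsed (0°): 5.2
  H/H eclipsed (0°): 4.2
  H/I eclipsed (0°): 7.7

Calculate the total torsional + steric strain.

20.4 kJ/mol

This conformer (eclipsed): H(0°)/I(0°) eclipsed 7.7; CHO(120°)/CN(120°) eclipsed 8.5; H(240°)/H(240°) eclipsed 4.2 → 20.4 kJ/mol.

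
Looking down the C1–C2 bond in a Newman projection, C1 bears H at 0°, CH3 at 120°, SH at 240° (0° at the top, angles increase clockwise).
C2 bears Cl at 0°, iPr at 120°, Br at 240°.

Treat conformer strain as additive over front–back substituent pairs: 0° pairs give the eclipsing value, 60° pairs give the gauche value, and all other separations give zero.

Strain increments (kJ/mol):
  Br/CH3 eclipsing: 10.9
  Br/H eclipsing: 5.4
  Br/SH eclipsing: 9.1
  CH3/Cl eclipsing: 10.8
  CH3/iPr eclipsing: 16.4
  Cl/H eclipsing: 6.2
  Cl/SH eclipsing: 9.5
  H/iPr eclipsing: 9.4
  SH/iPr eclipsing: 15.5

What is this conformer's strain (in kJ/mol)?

31.7 kJ/mol

This conformer (eclipsed): H(0°)/Cl(0°) eclipsed 6.2; CH3(120°)/iPr(120°) eclipsed 16.4; SH(240°)/Br(240°) eclipsed 9.1 → 31.7 kJ/mol.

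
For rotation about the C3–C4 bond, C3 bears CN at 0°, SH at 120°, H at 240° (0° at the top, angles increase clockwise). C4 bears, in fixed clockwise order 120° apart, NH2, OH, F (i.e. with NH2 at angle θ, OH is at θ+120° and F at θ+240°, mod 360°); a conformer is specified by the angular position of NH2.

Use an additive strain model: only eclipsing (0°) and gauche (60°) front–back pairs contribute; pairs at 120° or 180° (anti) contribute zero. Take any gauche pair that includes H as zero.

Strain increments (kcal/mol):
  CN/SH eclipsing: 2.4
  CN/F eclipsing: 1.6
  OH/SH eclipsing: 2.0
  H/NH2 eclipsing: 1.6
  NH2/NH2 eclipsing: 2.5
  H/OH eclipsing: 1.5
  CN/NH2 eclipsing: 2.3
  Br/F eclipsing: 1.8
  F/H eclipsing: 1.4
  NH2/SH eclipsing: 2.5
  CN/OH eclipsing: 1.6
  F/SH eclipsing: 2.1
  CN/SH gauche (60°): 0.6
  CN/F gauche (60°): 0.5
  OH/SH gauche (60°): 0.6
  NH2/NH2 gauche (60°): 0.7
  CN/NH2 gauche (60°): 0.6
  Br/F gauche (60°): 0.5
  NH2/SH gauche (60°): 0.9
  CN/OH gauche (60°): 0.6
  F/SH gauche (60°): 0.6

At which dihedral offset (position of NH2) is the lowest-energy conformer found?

300°

NH2 at 0° (eclipsed): CN(0°)/NH2(0°) eclipsed 2.3; SH(120°)/OH(120°) eclipsed 2.0; H(240°)/F(240°) eclipsed 1.4 → 5.7 kcal/mol.
NH2 at 60° (staggered): CN(0°)/NH2(60°) gauche 0.6; CN(0°)/F(300°) gauche 0.5; SH(120°)/NH2(60°) gauche 0.9; SH(120°)/OH(180°) gauche 0.6 → 2.6 kcal/mol.
NH2 at 120° (eclipsed): CN(0°)/F(0°) eclipsed 1.6; SH(120°)/NH2(120°) eclipsed 2.5; H(240°)/OH(240°) eclipsed 1.5 → 5.6 kcal/mol.
NH2 at 180° (staggered): CN(0°)/OH(300°) gauche 0.6; CN(0°)/F(60°) gauche 0.5; SH(120°)/NH2(180°) gauche 0.9; SH(120°)/F(60°) gauche 0.6 → 2.6 kcal/mol.
NH2 at 240° (eclipsed): CN(0°)/OH(0°) eclipsed 1.6; SH(120°)/F(120°) eclipsed 2.1; H(240°)/NH2(240°) eclipsed 1.6 → 5.3 kcal/mol.
NH2 at 300° (staggered): CN(0°)/NH2(300°) gauche 0.6; CN(0°)/OH(60°) gauche 0.6; SH(120°)/OH(60°) gauche 0.6; SH(120°)/F(180°) gauche 0.6 → 2.4 kcal/mol.
The minimum (2.4 kcal/mol) occurs with NH2 at 300°.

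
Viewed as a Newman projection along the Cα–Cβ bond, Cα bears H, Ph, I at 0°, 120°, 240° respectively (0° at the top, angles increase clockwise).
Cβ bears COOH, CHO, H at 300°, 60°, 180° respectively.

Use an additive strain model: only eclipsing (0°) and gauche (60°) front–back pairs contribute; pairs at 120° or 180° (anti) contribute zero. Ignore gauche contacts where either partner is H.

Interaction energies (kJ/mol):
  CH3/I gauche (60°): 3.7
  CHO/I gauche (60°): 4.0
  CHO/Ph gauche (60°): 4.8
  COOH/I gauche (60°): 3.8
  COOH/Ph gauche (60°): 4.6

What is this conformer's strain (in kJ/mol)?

This conformer (staggered): Ph–CHO gauche, I–COOH gauche; 4.8 + 3.8 = 8.6 kJ/mol.

8.6 kJ/mol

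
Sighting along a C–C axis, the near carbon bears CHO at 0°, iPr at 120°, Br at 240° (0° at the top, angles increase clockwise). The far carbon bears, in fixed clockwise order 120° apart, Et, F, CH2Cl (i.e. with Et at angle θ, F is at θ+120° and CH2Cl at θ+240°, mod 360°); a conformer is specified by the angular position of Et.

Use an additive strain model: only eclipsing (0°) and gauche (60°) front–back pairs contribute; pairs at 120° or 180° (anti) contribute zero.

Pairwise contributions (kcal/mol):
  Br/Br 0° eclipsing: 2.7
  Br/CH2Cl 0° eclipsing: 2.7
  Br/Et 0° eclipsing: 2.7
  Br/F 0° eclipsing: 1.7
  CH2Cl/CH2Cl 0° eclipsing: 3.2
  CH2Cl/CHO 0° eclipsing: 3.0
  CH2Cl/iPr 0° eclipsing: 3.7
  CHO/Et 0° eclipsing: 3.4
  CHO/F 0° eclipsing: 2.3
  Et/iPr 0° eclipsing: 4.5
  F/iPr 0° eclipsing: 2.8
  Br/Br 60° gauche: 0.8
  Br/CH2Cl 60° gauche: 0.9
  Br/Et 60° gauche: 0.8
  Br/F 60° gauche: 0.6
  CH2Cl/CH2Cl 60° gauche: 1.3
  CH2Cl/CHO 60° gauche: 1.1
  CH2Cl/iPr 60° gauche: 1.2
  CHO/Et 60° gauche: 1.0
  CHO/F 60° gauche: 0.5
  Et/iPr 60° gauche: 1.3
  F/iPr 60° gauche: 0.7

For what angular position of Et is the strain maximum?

120°

Et at 0° (eclipsed): CHO–Et eclipsed, iPr–F eclipsed, Br–CH2Cl eclipsed; 3.4 + 2.8 + 2.7 = 8.9 kcal/mol.
Et at 60° (staggered): CHO–Et gauche, CHO–CH2Cl gauche, iPr–Et gauche, iPr–F gauche, Br–F gauche, Br–CH2Cl gauche; 1.0 + 1.1 + 1.3 + 0.7 + 0.6 + 0.9 = 5.6 kcal/mol.
Et at 120° (eclipsed): CHO–CH2Cl eclipsed, iPr–Et eclipsed, Br–F eclipsed; 3.0 + 4.5 + 1.7 = 9.2 kcal/mol.
Et at 180° (staggered): CHO–F gauche, CHO–CH2Cl gauche, iPr–Et gauche, iPr–CH2Cl gauche, Br–Et gauche, Br–F gauche; 0.5 + 1.1 + 1.3 + 1.2 + 0.8 + 0.6 = 5.5 kcal/mol.
Et at 240° (eclipsed): CHO–F eclipsed, iPr–CH2Cl eclipsed, Br–Et eclipsed; 2.3 + 3.7 + 2.7 = 8.7 kcal/mol.
Et at 300° (staggered): CHO–Et gauche, CHO–F gauche, iPr–F gauche, iPr–CH2Cl gauche, Br–Et gauche, Br–CH2Cl gauche; 1.0 + 0.5 + 0.7 + 1.2 + 0.8 + 0.9 = 5.1 kcal/mol.
The maximum (9.2 kcal/mol) occurs with Et at 120°.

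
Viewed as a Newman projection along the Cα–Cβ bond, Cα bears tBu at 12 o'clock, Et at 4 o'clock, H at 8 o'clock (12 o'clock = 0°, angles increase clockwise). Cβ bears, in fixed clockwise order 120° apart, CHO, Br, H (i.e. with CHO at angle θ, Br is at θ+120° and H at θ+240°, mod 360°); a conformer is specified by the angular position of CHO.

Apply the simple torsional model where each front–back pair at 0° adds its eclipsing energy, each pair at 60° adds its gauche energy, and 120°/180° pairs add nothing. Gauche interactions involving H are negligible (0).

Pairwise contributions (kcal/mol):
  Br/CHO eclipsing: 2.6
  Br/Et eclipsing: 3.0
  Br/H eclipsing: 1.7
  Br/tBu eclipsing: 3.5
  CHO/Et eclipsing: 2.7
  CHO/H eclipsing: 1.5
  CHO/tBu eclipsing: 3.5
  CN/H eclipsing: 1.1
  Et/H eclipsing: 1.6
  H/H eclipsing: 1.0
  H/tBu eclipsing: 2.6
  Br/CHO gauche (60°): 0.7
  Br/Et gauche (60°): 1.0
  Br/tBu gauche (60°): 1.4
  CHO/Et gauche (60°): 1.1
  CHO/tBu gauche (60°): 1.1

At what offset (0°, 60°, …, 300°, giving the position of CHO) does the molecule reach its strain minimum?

180°

CHO at 0° (eclipsed): tBu–CHO eclipsed, Et–Br eclipsed, H–H eclipsed; 3.5 + 3.0 + 1.0 = 7.5 kcal/mol.
CHO at 60° (staggered): tBu–CHO gauche, Et–CHO gauche, Et–Br gauche; 1.1 + 1.1 + 1.0 = 3.2 kcal/mol.
CHO at 120° (eclipsed): tBu–H eclipsed, Et–CHO eclipsed, H–Br eclipsed; 2.6 + 2.7 + 1.7 = 7.0 kcal/mol.
CHO at 180° (staggered): tBu–Br gauche, Et–CHO gauche; 1.4 + 1.1 = 2.5 kcal/mol.
CHO at 240° (eclipsed): tBu–Br eclipsed, Et–H eclipsed, H–CHO eclipsed; 3.5 + 1.6 + 1.5 = 6.6 kcal/mol.
CHO at 300° (staggered): tBu–CHO gauche, tBu–Br gauche, Et–Br gauche; 1.1 + 1.4 + 1.0 = 3.5 kcal/mol.
The minimum (2.5 kcal/mol) occurs with CHO at 180°.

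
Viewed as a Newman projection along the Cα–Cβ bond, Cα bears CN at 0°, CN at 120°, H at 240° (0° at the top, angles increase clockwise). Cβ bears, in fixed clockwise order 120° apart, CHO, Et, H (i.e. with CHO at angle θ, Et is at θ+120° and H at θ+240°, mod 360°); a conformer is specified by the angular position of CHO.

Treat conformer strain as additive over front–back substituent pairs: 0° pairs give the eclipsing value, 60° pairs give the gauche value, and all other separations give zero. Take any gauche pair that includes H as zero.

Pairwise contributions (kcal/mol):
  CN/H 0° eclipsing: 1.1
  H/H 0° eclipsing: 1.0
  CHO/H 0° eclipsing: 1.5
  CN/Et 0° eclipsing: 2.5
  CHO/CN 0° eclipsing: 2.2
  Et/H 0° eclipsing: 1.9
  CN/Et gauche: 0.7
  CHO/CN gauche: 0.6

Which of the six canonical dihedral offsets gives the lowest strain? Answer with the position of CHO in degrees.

CHO at 0° is eclipsed. CN at 0° is eclipsed with CHO at 0° (2.2); CN at 120° is eclipsed with Et at 120° (2.5); H at 240° is eclipsed with H at 240° (1.0). Total 5.7 kcal/mol.
CHO at 60° is staggered. CN at 0° is gauche with CHO at 60° (0.6); CN at 120° is gauche with CHO at 60° (0.6); CN at 120° is gauche with Et at 180° (0.7). Total 1.9 kcal/mol.
CHO at 120° is eclipsed. CN at 0° is eclipsed with H at 0° (1.1); CN at 120° is eclipsed with CHO at 120° (2.2); H at 240° is eclipsed with Et at 240° (1.9). Total 5.2 kcal/mol.
CHO at 180° is staggered. CN at 0° is gauche with Et at 300° (0.7); CN at 120° is gauche with CHO at 180° (0.6). Total 1.3 kcal/mol.
CHO at 240° is eclipsed. CN at 0° is eclipsed with Et at 0° (2.5); CN at 120° is eclipsed with H at 120° (1.1); H at 240° is eclipsed with CHO at 240° (1.5). Total 5.1 kcal/mol.
CHO at 300° is staggered. CN at 0° is gauche with CHO at 300° (0.6); CN at 0° is gauche with Et at 60° (0.7); CN at 120° is gauche with Et at 60° (0.7). Total 2.0 kcal/mol.
The minimum (1.3 kcal/mol) occurs with CHO at 180°.

180°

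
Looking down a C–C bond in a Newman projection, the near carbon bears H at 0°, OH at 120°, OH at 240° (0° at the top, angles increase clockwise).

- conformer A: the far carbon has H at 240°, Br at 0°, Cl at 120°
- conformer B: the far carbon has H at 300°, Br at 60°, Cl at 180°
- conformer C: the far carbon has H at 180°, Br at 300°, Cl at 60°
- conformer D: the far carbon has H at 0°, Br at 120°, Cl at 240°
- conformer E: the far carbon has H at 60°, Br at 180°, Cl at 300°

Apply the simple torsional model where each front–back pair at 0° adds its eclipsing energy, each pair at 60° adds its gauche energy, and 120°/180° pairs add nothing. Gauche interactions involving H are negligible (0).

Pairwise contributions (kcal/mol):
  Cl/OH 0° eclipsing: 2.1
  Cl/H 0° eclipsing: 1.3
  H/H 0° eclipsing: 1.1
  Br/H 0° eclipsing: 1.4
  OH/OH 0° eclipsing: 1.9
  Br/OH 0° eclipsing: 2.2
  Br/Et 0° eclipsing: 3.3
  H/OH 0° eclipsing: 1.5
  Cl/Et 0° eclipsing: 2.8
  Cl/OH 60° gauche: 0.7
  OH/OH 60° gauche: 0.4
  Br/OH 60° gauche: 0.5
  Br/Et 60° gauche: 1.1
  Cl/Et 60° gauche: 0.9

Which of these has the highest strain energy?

D

A (eclipsed): H–Br eclipsed, OH–Cl eclipsed, OH–H eclipsed; 1.4 + 2.1 + 1.5 = 5.0 kcal/mol.
B (staggered): OH–Br gauche, OH–Cl gauche, OH–Cl gauche; 0.5 + 0.7 + 0.7 = 1.9 kcal/mol.
C (staggered): OH–Cl gauche, OH–Br gauche; 0.7 + 0.5 = 1.2 kcal/mol.
D (eclipsed): H–H eclipsed, OH–Br eclipsed, OH–Cl eclipsed; 1.1 + 2.2 + 2.1 = 5.4 kcal/mol.
E (staggered): OH–Br gauche, OH–Br gauche, OH–Cl gauche; 0.5 + 0.5 + 0.7 = 1.7 kcal/mol.
D has the highest total (5.4 kcal/mol).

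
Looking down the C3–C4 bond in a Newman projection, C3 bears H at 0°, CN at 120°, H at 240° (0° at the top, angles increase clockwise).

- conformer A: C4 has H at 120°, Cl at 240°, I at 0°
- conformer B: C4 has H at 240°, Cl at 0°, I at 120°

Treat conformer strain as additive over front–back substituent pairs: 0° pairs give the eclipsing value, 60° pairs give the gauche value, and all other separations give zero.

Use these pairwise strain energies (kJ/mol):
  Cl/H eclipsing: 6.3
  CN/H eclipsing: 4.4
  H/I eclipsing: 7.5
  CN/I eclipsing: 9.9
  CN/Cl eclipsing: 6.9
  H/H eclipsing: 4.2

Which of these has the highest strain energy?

B

A (eclipsed): H(0°)/I(0°) eclipsed 7.5; CN(120°)/H(120°) eclipsed 4.4; H(240°)/Cl(240°) eclipsed 6.3 → 18.2 kJ/mol.
B (eclipsed): H(0°)/Cl(0°) eclipsed 6.3; CN(120°)/I(120°) eclipsed 9.9; H(240°)/H(240°) eclipsed 4.2 → 20.4 kJ/mol.
B has the highest total (20.4 kJ/mol).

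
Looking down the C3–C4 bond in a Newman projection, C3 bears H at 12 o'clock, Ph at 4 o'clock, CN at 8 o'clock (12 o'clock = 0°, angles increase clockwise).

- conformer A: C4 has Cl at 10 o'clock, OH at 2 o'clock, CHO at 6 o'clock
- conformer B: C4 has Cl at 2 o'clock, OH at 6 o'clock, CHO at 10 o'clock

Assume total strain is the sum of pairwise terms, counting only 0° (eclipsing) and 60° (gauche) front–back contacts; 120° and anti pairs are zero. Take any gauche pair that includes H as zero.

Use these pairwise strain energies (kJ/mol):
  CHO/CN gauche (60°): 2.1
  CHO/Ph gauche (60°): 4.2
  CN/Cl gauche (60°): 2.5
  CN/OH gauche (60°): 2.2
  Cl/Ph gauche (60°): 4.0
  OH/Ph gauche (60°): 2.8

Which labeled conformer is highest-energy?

A is staggered. Ph at 120° is gauche with OH at 60° (2.8); Ph at 120° is gauche with CHO at 180° (4.2); CN at 240° is gauche with Cl at 300° (2.5); CN at 240° is gauche with CHO at 180° (2.1). Total 11.6 kJ/mol.
B is staggered. Ph at 120° is gauche with Cl at 60° (4.0); Ph at 120° is gauche with OH at 180° (2.8); CN at 240° is gauche with OH at 180° (2.2); CN at 240° is gauche with CHO at 300° (2.1). Total 11.1 kJ/mol.
A has the highest total (11.6 kJ/mol).

A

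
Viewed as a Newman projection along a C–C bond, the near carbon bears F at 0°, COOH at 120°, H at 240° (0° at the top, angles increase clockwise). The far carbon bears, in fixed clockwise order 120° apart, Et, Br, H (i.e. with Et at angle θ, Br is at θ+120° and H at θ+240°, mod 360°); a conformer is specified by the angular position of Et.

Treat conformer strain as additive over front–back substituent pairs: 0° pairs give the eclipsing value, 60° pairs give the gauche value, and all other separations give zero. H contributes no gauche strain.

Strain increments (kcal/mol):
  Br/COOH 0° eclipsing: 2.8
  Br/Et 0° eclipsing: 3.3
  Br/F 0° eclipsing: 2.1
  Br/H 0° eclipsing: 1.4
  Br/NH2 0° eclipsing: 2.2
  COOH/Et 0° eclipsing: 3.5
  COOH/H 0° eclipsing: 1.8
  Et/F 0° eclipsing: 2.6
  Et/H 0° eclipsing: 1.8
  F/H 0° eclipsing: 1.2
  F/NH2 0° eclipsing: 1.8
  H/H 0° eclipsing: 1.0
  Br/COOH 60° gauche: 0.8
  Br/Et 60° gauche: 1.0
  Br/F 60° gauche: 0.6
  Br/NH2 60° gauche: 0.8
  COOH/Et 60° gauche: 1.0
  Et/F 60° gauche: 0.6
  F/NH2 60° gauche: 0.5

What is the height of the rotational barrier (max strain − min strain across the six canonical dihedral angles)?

Et at 0° (eclipsed): F–Et eclipsed, COOH–Br eclipsed, H–H eclipsed; 2.6 + 2.8 + 1.0 = 6.4 kcal/mol.
Et at 60° (staggered): F–Et gauche, COOH–Et gauche, COOH–Br gauche; 0.6 + 1.0 + 0.8 = 2.4 kcal/mol.
Et at 120° (eclipsed): F–H eclipsed, COOH–Et eclipsed, H–Br eclipsed; 1.2 + 3.5 + 1.4 = 6.1 kcal/mol.
Et at 180° (staggered): F–Br gauche, COOH–Et gauche; 0.6 + 1.0 = 1.6 kcal/mol.
Et at 240° (eclipsed): F–Br eclipsed, COOH–H eclipsed, H–Et eclipsed; 2.1 + 1.8 + 1.8 = 5.7 kcal/mol.
Et at 300° (staggered): F–Et gauche, F–Br gauche, COOH–Br gauche; 0.6 + 0.6 + 0.8 = 2.0 kcal/mol.
Max at 0° (6.4 kcal/mol), min at 180° (1.6 kcal/mol); barrier = 4.8 kcal/mol.

4.8 kcal/mol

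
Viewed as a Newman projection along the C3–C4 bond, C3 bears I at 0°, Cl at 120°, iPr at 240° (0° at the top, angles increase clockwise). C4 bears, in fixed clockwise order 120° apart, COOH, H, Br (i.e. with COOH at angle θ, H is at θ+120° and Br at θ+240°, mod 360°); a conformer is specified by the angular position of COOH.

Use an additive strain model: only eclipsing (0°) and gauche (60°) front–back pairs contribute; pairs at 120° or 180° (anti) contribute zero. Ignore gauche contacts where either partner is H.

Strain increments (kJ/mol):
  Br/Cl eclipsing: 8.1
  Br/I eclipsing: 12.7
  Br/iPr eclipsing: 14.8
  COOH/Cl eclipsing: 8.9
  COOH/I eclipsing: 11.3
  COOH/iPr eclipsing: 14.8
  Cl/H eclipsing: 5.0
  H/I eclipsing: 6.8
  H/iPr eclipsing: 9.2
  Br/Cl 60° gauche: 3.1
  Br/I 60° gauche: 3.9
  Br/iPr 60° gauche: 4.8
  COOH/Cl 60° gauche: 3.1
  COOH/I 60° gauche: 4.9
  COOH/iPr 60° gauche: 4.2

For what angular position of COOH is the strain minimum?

180°

COOH at 0° (eclipsed): I–COOH eclipsed, Cl–H eclipsed, iPr–Br eclipsed; 11.3 + 5.0 + 14.8 = 31.1 kJ/mol.
COOH at 60° (staggered): I–COOH gauche, I–Br gauche, Cl–COOH gauche, iPr–Br gauche; 4.9 + 3.9 + 3.1 + 4.8 = 16.7 kJ/mol.
COOH at 120° (eclipsed): I–Br eclipsed, Cl–COOH eclipsed, iPr–H eclipsed; 12.7 + 8.9 + 9.2 = 30.8 kJ/mol.
COOH at 180° (staggered): I–Br gauche, Cl–COOH gauche, Cl–Br gauche, iPr–COOH gauche; 3.9 + 3.1 + 3.1 + 4.2 = 14.3 kJ/mol.
COOH at 240° (eclipsed): I–H eclipsed, Cl–Br eclipsed, iPr–COOH eclipsed; 6.8 + 8.1 + 14.8 = 29.7 kJ/mol.
COOH at 300° (staggered): I–COOH gauche, Cl–Br gauche, iPr–COOH gauche, iPr–Br gauche; 4.9 + 3.1 + 4.2 + 4.8 = 17.0 kJ/mol.
The minimum (14.3 kJ/mol) occurs with COOH at 180°.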